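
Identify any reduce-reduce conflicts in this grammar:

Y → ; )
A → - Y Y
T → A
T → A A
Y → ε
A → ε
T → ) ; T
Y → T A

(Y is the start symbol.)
Yes — I0: [A → .] vs [Y → .]; I2: [A → .] vs [Y → .]; I4: [A → .] vs [T → A .]; I10: [A → .] vs [Y → .]

A reduce-reduce conflict occurs when an LR(0) state has two complete items [A → α .] and [B → β .] — both call for a reduction, and with no lookahead the parser cannot choose between them.

Augment with Y' → Y and build the canonical LR(0) collection (I0 = CLOSURE({[Y' → . Y]}), then GOTO on every symbol after a dot until no new states appear). It has 14 states:
  I0: { [A → . - Y Y], [A → .], [T → . ) ; T], [T → . A A], [T → . A], [Y → . ; )], [Y → . T A], [Y → .], [Y' → . Y] }  — shift, 2 reduces
  I1: { [T → ) . ; T] }  — shift
  I2: { [A → - . Y Y], [A → . - Y Y], [A → .], [T → . ) ; T], [T → . A A], [T → . A], [Y → . ; )], [Y → . T A], [Y → .] }  — shift, 2 reduces
  I3: { [Y → ; . )] }  — shift
  I4: { [A → . - Y Y], [A → .], [T → A . A], [T → A .] }  — shift, 2 reduces
  I5: { [A → . - Y Y], [A → .], [Y → T . A] }  — shift, reduce
  I6: { [Y' → Y .] }  — accept
  I7: { [Y → T A .] }  — reduce
  I8: { [T → A A .] }  — reduce
  I9: { [Y → ; ) .] }  — reduce
  I10: { [A → - Y . Y], [A → . - Y Y], [A → .], [T → . ) ; T], [T → . A A], [T → . A], [Y → . ; )], [Y → . T A], [Y → .] }  — shift, 2 reduces
  I11: { [A → - Y Y .] }  — reduce
  I12: { [A → . - Y Y], [A → .], [T → ) ; . T], [T → . ) ; T], [T → . A A], [T → . A] }  — shift, reduce
  I13: { [T → ) ; T .] }  — reduce

I0 contains complete items [A → .], [Y → .] — reduce-reduce conflict.
I2 contains complete items [A → .], [Y → .] — reduce-reduce conflict.
I4 contains complete items [A → .], [T → A .] — reduce-reduce conflict.
I10 contains complete items [A → .], [Y → .] — reduce-reduce conflict.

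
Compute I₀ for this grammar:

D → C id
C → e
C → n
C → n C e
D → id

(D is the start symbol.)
{ [C → . e], [C → . n C e], [C → . n], [D → . C id], [D → . id], [D' → . D] }

First, augment the grammar with D' → D
I₀ = CLOSURE({ [D' → . D] }):
  [D' → . D] has the dot before D: add [D → . C id], [D → . id]
  [D → . C id] has the dot before C: add [C → . e], [C → . n], [C → . n C e]
No further items can be added.

I₀ = { [C → . e], [C → . n C e], [C → . n], [D → . C id], [D → . id], [D' → . D] }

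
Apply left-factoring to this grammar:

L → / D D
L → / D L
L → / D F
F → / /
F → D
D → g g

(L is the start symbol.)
L → / D L'
L' → D
L' → L
L' → F
F → / /
F → D
D → g g

Left-factoring transforms A → αβ₁ | αβ₂ into A → αA' and A' → β₁ | β₂
(α is the longest common prefix among the alternatives). Repeat until
no nonterminal has two alternatives with a common prefix.

Round 1: L has alternatives sharing prefix '/ D'. Introduce L': L → / D L'
  Add: L' → D
  Add: L' → L
  Add: L' → F

No remaining common prefixes — done.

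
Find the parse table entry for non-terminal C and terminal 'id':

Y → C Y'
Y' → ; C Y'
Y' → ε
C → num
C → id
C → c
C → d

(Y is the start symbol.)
To find M[C, 'id'], we find productions for C where 'id' is in the predict set (PREDICT(N → α) = (FIRST(α) \ {ε}) ∪ (FOLLOW(N) if α ⇒* ε)).

C → num: PREDICT = { 'num' }
C → id: PREDICT = { 'id' }
  'id' is in predict set, so this production goes in M[C, 'id']
C → c: PREDICT = { 'c' }
C → d: PREDICT = { 'd' }

M[C, 'id'] = C → id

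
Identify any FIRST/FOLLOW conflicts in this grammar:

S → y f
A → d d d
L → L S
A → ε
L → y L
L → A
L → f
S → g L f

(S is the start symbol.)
Yes. L → L S with FOLLOW(L) on { 'f', 'g', 'y' }; L → y L with FOLLOW(L) on { 'y' }; L → f with FOLLOW(L) on { 'f' }

A FIRST/FOLLOW conflict occurs when a non-terminal N has a nullable alternative N → β (β ⇒* ε) and another alternative N → α with FIRST(α) ∩ FOLLOW(N) ≠ ∅: on such a lookahead the parser cannot decide between expanding α and letting N vanish via β.

Nullable non-terminals: A, L.
FIRST sets used below: FIRST(L) = { 'd', 'f', 'g', 'y', ε }, FIRST(S) = { 'g', 'y' }, FIRST(A) = { 'd', ε }

A: nullable alternative(s) A → ε; FOLLOW(A) = { 'f', 'g', 'y' }
  A → d d d: FIRST \ {ε} = { 'd' } — disjoint from FOLLOW(A)
  A → ε: FIRST \ {ε} = { } — this is the only nullable alternative, skip

L: nullable alternative(s) L → A; FOLLOW(L) = { 'f', 'g', 'y' }
  L → L S: FIRST \ {ε} = { 'd', 'f', 'g', 'y' } — overlaps FOLLOW(L) on { 'f', 'g', 'y' }: CONFLICT
  L → y L: FIRST \ {ε} = { 'y' } — overlaps FOLLOW(L) on { 'y' }: CONFLICT
  L → A: FIRST \ {ε} = { 'd' } — this is the only nullable alternative, skip
  L → f: FIRST \ {ε} = { 'f' } — overlaps FOLLOW(L) on { 'f' }: CONFLICT

S has no nullable alternative, so no FIRST/FOLLOW check is needed there.

So the grammar has 3 FIRST/FOLLOW conflicts (marked CONFLICT above).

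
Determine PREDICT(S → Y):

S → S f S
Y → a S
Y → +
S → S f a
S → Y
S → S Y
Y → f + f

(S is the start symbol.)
{ '+', 'a', 'f' }

PREDICT(S → Y) = (FIRST(RHS) \ {ε}) ∪ (FOLLOW(S) if ε ∈ FIRST(RHS), i.e. RHS ⇒* ε)
FIRST(Y) = { '+', 'a', 'f' }
FIRST(Y) = { '+', 'a', 'f' }
ε ∉ FIRST(Y), so FOLLOW(S) is not added.
PREDICT(S → Y) = { '+', 'a', 'f' }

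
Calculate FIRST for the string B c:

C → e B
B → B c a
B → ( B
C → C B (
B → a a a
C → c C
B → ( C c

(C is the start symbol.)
{ '(', 'a' }

FIRST sets of the non-terminals involved (from the grammar, by fixed-point iteration):
  FIRST(B) = { '(', 'a' }

To compute FIRST(B c), process the symbols left to right:
Symbol B is a non-terminal. Add FIRST(B) \ {ε} = { '(', 'a' }
B is not nullable (ε ∉ FIRST(B)), so stop here.
FIRST(B c) = { '(', 'a' }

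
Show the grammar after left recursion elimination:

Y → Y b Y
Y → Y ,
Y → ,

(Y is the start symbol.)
Y is directly left-recursive. The standard transformation for
  A → A α₁ | ... | A α_m | β₁ | ... | β_n
is
  A  → β₁ A' | ... | β_n A'
  A' → α₁ A' | ... | α_m A' | ε

Y → , becomes Y → , Y'
Y → Y b Y becomes Y' → b Y Y'
Y → Y , becomes Y' → , Y'
Add Y' → ε

Resulting grammar:
Y → , Y'
Y' → b Y Y'
Y' → , Y'
Y' → ε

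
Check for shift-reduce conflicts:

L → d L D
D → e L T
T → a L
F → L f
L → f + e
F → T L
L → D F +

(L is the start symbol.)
Augment with L' → L and build the canonical LR(0) collection (I0 = CLOSURE({[L' → . L]}), then GOTO on every symbol after a dot until no new states appear). It has 20 states:
  I0: { [D → . e L T], [L → . D F +], [L → . d L D], [L → . f + e], [L' → . L] }  — shift
  I1: { [D → . e L T], [F → . L f], [F → . T L], [L → . D F +], [L → . d L D], [L → . f + e], [L → D . F +], [T → . a L] }  — shift
  I2: { [L' → L .] }  — accept
  I3: { [D → . e L T], [L → . D F +], [L → . d L D], [L → . f + e], [L → d . L D] }  — shift
  I4: { [D → . e L T], [D → e . L T], [L → . D F +], [L → . d L D], [L → . f + e] }  — shift
  I5: { [L → f . + e] }  — shift
  I6: { [L → f + . e] }  — shift
  I7: { [L → f + e .] }  — reduce
  I8: { [D → e L . T], [T → . a L] }  — shift
  I9: { [D → e L T .] }  — reduce
  I10: { [D → . e L T], [L → . D F +], [L → . d L D], [L → . f + e], [T → a . L] }  — shift
  I11: { [T → a L .] }  — reduce
  I12: { [D → . e L T], [L → d L . D] }  — shift
  I13: { [L → d L D .] }  — reduce
  I14: { [L → D F . +] }  — shift
  I15: { [F → L . f] }  — shift
  I16: { [D → . e L T], [F → T . L], [L → . D F +], [L → . d L D], [L → . f + e] }  — shift
  I17: { [F → T L .] }  — reduce
  I18: { [F → L f .] }  — reduce
  I19: { [L → D F + .] }  — reduce

No state contains both a complete item and a shift item.

Answer: No shift-reduce conflicts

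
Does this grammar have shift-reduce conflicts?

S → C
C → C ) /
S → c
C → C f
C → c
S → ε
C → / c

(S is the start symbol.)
A shift-reduce conflict occurs when an LR(0) state has both:
  - a complete (reduce) item [A → α .] (dot at the end), and
  - a shift item [B → β . c γ] (dot before a terminal).

Augment with S' → S and build the canonical LR(0) collection (I0 = CLOSURE({[S' → . S]}), then GOTO on every symbol after a dot until no new states appear). It has 9 states:
  I0: { [C → . / c], [C → . C ) /], [C → . C f], [C → . c], [S → . C], [S → . c], [S → .], [S' → . S] }  — shift, reduce
  I1: { [C → / . c] }  — shift
  I2: { [C → C . ) /], [C → C . f], [S → C .] }  — shift, reduce
  I3: { [S' → S .] }  — accept
  I4: { [C → c .], [S → c .] }  — 2 reduces
  I5: { [C → C ) . /] }  — shift
  I6: { [C → C f .] }  — reduce
  I7: { [C → C ) / .] }  — reduce
  I8: { [C → / c .] }  — reduce

I0 contains reduce item [S → .] and shift items [C → . / c], [C → . c], [S → . c] — shift-reduce conflict.
I2 contains reduce item [S → C .] and shift items [C → C . ) /], [C → C . f] — shift-reduce conflict.

Answer: Yes — I0: [S → .] vs [C → . / c]; I2: [S → C .] vs [C → C . ) /]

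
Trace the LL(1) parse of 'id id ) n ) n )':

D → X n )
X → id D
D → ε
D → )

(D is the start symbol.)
LL(1) parsing maintains a stack (initially the start symbol over $) and the input. At each step: if the stack top is a terminal, match it against the current input token; if it is a non-terminal N, replace it with the RHS of M[N, lookahead] (the unique production whose predict set contains the lookahead).

Stack is shown with the top on the left.

Stack           Input              Action
-----------------------------------------
D $             id id ) n ) n ) $  output D → X n )
X n ) $         id id ) n ) n ) $  output X → id D
id D n ) $      id id ) n ) n ) $  match 'id'
D n ) $         id ) n ) n ) $     output D → X n )
X n ) n ) $     id ) n ) n ) $     output X → id D
id D n ) n ) $  id ) n ) n ) $     match 'id'
D n ) n ) $     ) n ) n ) $        output D → )
) n ) n ) $     ) n ) n ) $        match ')'
n ) n ) $       n ) n ) $          match 'n'
) n ) $         ) n ) $            match ')'
n ) $           n ) $              match 'n'
) $             ) $                match ')'
$               $                  accept

The string is accepted.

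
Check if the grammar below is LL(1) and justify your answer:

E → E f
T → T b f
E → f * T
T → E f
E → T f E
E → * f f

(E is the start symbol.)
Relevant sets:
  FIRST(E) = { '*', 'f' }
  FIRST(T) = { '*', 'f' }

For E:
  PREDICT(E → E f) = { '*', 'f' }
  PREDICT(E → f '*' T) = { 'f' }
  PREDICT(E → T f E) = { '*', 'f' }
  PREDICT(E → '*' f f) = { '*' }
For T:
  PREDICT(T → T b f) = { '*', 'f' }
  PREDICT(T → E f) = { '*', 'f' }

Conflict found: Predict set conflict for E: { 'f' }
The grammar is NOT LL(1).

Answer: No. Predict set conflict for E: { 'f' }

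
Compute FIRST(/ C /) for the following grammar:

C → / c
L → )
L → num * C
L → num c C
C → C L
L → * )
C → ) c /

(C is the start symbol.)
To compute FIRST(/ C /), process the symbols left to right:
Symbol / is a terminal. Add '/' and stop.
FIRST(/ C /) = { '/' }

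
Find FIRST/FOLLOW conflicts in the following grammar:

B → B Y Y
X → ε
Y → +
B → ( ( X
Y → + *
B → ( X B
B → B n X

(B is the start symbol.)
Nullable non-terminals: X.
X has a nullable alternative but only one production, so nothing to check.

B, Y have no nullable alternative, so no FIRST/FOLLOW check is needed there.

No FIRST/FOLLOW conflicts found.

Answer: No FIRST/FOLLOW conflicts.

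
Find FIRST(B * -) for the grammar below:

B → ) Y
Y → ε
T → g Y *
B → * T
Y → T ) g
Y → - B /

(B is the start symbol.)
{ ')', '*' }

FIRST sets of the non-terminals involved (from the grammar, by fixed-point iteration):
  FIRST(B) = { ')', '*' }

To compute FIRST(B * -), process the symbols left to right:
Symbol B is a non-terminal. Add FIRST(B) \ {ε} = { ')', '*' }
B is not nullable (ε ∉ FIRST(B)), so stop here.
FIRST(B * -) = { ')', '*' }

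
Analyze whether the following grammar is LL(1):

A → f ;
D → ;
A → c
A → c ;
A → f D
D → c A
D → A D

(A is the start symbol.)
No. Predict set conflict for A: { 'f' }

Relevant sets:
  FIRST(A) = { 'c', 'f' }

For A:
  PREDICT(A → f ';') = { 'f' }
  PREDICT(A → c) = { 'c' }
  PREDICT(A → c ';') = { 'c' }
  PREDICT(A → f D) = { 'f' }
For D:
  PREDICT(D → ';') = { ';' }
  PREDICT(D → c A) = { 'c' }
  PREDICT(D → A D) = { 'c', 'f' }

Conflict found: Predict set conflict for A: { 'f' }
The grammar is NOT LL(1).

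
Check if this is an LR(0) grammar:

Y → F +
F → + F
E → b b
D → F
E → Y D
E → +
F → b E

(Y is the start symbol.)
A grammar is LR(0) if no state in the canonical LR(0) collection has:
  - both a shift item (dot before a terminal) and a complete item (shift-reduce conflict), or
  - two or more complete items (reduce-reduce conflict; the accept item [Y' → Y .] counts as a complete item here).

Augment with Y' → Y and build the canonical LR(0) collection (I0 = CLOSURE({[Y' → . Y]}), then GOTO on every symbol after a dot until no new states appear). It has 14 states:
  I0: { [F → . + F], [F → . b E], [Y → . F +], [Y' → . Y] }  — shift
  I1: { [F → + . F], [F → . + F], [F → . b E] }  — shift
  I2: { [Y → F . +] }  — shift
  I3: { [Y' → Y .] }  — accept
  I4: { [E → . +], [E → . Y D], [E → . b b], [F → . + F], [F → . b E], [F → b . E], [Y → . F +] }  — shift
  I5: { [E → + .], [F → + . F], [F → . + F], [F → . b E] }  — shift, reduce
  I6: { [F → b E .] }  — reduce
  I7: { [D → . F], [E → Y . D], [F → . + F], [F → . b E] }  — shift
  I8: { [E → . +], [E → . Y D], [E → . b b], [E → b . b], [F → . + F], [F → . b E], [F → b . E], [Y → . F +] }  — shift
  I9: { [E → . +], [E → . Y D], [E → . b b], [E → b . b], [E → b b .], [F → . + F], [F → . b E], [F → b . E], [Y → . F +] }  — shift, reduce
  I10: { [E → Y D .] }  — reduce
  I11: { [D → F .] }  — reduce
  I12: { [F → + F .] }  — reduce
  I13: { [Y → F + .] }  — reduce

Conflict in state I5:
  Shift-reduce conflict between [E → + .] and [F → . + F]
So the grammar is NOT LR(0).

Answer: No. Shift-reduce conflict between [E → + .] and [F → . + F]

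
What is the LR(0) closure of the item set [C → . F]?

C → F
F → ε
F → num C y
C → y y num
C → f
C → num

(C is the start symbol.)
Start with: [C → . F]
  [C → . F] has the dot before F: add [F → .], [F → . num C y]
No further items can be added.

CLOSURE = { [C → . F], [F → . num C y], [F → .] }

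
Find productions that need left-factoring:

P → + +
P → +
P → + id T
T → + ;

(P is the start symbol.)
Yes, P has productions with common prefix '+'

Left-factoring is needed when two productions for the same non-terminal
share a common prefix on the right-hand side.

Productions for P:
  P → + +
  P → +
  P → + id T

Found common prefix '+' in productions for P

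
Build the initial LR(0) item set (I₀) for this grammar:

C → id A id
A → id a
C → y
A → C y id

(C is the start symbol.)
{ [C → . id A id], [C → . y], [C' → . C] }

First, augment the grammar with C' → C
I₀ = CLOSURE({ [C' → . C] }):
  [C' → . C] has the dot before C: add [C → . id A id], [C → . y]
No further items can be added.

I₀ = { [C → . id A id], [C → . y], [C' → . C] }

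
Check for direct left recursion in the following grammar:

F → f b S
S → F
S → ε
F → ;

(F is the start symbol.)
No direct left recursion

Direct left recursion occurs when N → N α for some non-terminal N (the right-hand side begins with the left-hand side itself).

F → f b S: starts with f
S → F: starts with F
S → ε: starts with ε
F → ;: starts with ';'

No direct left recursion found.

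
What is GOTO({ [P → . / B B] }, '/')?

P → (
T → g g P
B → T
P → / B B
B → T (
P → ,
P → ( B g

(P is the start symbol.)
{ [B → . T (], [B → . T], [P → / . B B], [T → . g g P] }

GOTO(I, '/') = CLOSURE({ [A → αX.β] : [A → α.Xβ] ∈ I, X = '/' })

Items with dot before '/', with the dot advanced:
  [P → . / B B] → [P → / . B B]
Closure of the advanced items:
  [P → / . B B] has the dot before B: add [B → . T], [B → . T (]
  [B → . T] has the dot before T: add [T → . g g P]

GOTO = { [B → . T (], [B → . T], [P → / . B B], [T → . g g P] }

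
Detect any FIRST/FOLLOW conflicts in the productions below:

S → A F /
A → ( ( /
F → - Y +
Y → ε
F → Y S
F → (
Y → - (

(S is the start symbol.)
No FIRST/FOLLOW conflicts.

A FIRST/FOLLOW conflict occurs when a non-terminal N has a nullable alternative N → β (β ⇒* ε) and another alternative N → α with FIRST(α) ∩ FOLLOW(N) ≠ ∅: on such a lookahead the parser cannot decide between expanding α and letting N vanish via β.

Nullable non-terminals: Y.

Y: nullable alternative(s) Y → ε; FOLLOW(Y) = { '(', '+' }
  Y → ε: FIRST \ {ε} = { } — this is the only nullable alternative, skip
  Y → - (: FIRST \ {ε} = { '-' } — disjoint from FOLLOW(Y)

A, F, S have no nullable alternative, so no FIRST/FOLLOW check is needed there.

No FIRST/FOLLOW conflicts found.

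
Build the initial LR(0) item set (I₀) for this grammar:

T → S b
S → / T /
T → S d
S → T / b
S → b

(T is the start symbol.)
First, augment the grammar with T' → T
I₀ = CLOSURE({ [T' → . T] }):
  [T' → . T] has the dot before T: add [T → . S b], [T → . S d]
  [T → . S b] has the dot before S: add [S → . / T /], [S → . T / b], [S → . b]
No further items can be added.

I₀ = { [S → . / T /], [S → . T / b], [S → . b], [T → . S b], [T → . S d], [T' → . T] }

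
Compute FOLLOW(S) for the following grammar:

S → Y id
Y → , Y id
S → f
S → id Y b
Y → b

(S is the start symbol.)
To compute FOLLOW(S), find every occurrence of S on a right-hand side N → α S β: add FIRST(β) \ {ε}, and if β is empty or nullable also add FOLLOW(N). Iterate to a fixed point.

S is the start symbol, so $ ∈ FOLLOW(S).
S does not occur on any right-hand side.

Taking the union: FOLLOW(S) = { $ }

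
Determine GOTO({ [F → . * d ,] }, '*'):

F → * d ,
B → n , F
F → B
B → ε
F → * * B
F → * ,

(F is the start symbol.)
GOTO(I, '*') = CLOSURE({ [A → αX.β] : [A → α.Xβ] ∈ I, X = '*' })

Items with dot before '*', with the dot advanced:
  [F → . * d ,] → [F → * . d ,]
Closure adds nothing (no advanced item has the dot before a non-terminal).

GOTO = { [F → * . d ,] }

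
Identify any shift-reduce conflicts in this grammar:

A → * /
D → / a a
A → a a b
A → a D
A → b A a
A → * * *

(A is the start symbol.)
No shift-reduce conflicts

Augment with A' → A and build the canonical LR(0) collection (I0 = CLOSURE({[A' → . A]}), then GOTO on every symbol after a dot until no new states appear). It has 16 states:
  I0: { [A → . * * *], [A → . * /], [A → . a D], [A → . a a b], [A → . b A a], [A' → . A] }  — shift
  I1: { [A → * . * *], [A → * . /] }  — shift
  I2: { [A' → A .] }  — accept
  I3: { [A → a . D], [A → a . a b], [D → . / a a] }  — shift
  I4: { [A → . * * *], [A → . * /], [A → . a D], [A → . a a b], [A → . b A a], [A → b . A a] }  — shift
  I5: { [A → b A . a] }  — shift
  I6: { [A → b A a .] }  — reduce
  I7: { [D → / . a a] }  — shift
  I8: { [A → a D .] }  — reduce
  I9: { [A → a a . b] }  — shift
  I10: { [A → a a b .] }  — reduce
  I11: { [D → / a . a] }  — shift
  I12: { [D → / a a .] }  — reduce
  I13: { [A → * * . *] }  — shift
  I14: { [A → * / .] }  — reduce
  I15: { [A → * * * .] }  — reduce

No state contains both a complete item and a shift item.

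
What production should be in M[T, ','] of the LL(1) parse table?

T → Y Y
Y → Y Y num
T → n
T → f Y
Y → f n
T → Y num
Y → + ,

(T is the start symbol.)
To find M[T, ','], we find productions for T where ',' is in the predict set (PREDICT(N → α) = (FIRST(α) \ {ε}) ∪ (FOLLOW(N) if α ⇒* ε)).

Relevant sets:
  FIRST(Y) = { '+', 'f' }

T → Y Y: PREDICT = { '+', 'f' }
T → n: PREDICT = { 'n' }
T → f Y: PREDICT = { 'f' }
T → Y num: PREDICT = { '+', 'f' }

M[T, ','] is empty (no production applies)

Answer: Empty (error entry)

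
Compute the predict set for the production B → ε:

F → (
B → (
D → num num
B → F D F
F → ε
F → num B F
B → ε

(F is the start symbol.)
PREDICT(B → ε) = (FIRST(RHS) \ {ε}) ∪ (FOLLOW(B) if ε ∈ FIRST(RHS), i.e. RHS ⇒* ε)
The right-hand side is ε (FIRST(ε) = { ε }), so the predict set is FOLLOW(B) = { $, '(', 'num' }
PREDICT(B → ε) = { $, '(', 'num' }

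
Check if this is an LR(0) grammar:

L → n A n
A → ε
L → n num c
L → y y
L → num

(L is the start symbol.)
No. Shift-reduce conflict between [A → .] and [L → n . num c]

Augment with L' → L and build the canonical LR(0) collection (I0 = CLOSURE({[L' → . L]}), then GOTO on every symbol after a dot until no new states appear). It has 10 states:
  I0: { [L → . n A n], [L → . n num c], [L → . num], [L → . y y], [L' → . L] }  — shift
  I1: { [L' → L .] }  — accept
  I2: { [A → .], [L → n . A n], [L → n . num c] }  — shift, reduce
  I3: { [L → num .] }  — reduce
  I4: { [L → y . y] }  — shift
  I5: { [L → y y .] }  — reduce
  I6: { [L → n A . n] }  — shift
  I7: { [L → n num . c] }  — shift
  I8: { [L → n num c .] }  — reduce
  I9: { [L → n A n .] }  — reduce

Conflict in state I2:
  Shift-reduce conflict between [A → .] and [L → n . num c]
So the grammar is NOT LR(0).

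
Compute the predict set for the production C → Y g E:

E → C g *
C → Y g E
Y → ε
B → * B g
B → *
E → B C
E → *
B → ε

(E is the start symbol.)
{ 'g' }

PREDICT(C → Y g E) = (FIRST(RHS) \ {ε}) ∪ (FOLLOW(C) if ε ∈ FIRST(RHS), i.e. RHS ⇒* ε)
FIRST(Y) = { ε }
FIRST(Y g E) = { 'g' }
ε ∉ FIRST(Y g E), so FOLLOW(C) is not added.
PREDICT(C → Y g E) = { 'g' }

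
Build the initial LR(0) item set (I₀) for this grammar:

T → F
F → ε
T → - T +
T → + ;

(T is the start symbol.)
{ [F → .], [T → . + ;], [T → . - T +], [T → . F], [T' → . T] }

First, augment the grammar with T' → T
I₀ = CLOSURE({ [T' → . T] }):
  [T' → . T] has the dot before T: add [T → . F], [T → . - T +], [T → . + ;]
  [T → . F] has the dot before F: add [F → .]
No further items can be added.

I₀ = { [F → .], [T → . + ;], [T → . - T +], [T → . F], [T' → . T] }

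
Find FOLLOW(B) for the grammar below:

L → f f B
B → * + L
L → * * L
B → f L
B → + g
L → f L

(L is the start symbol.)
To compute FOLLOW(B), find every occurrence of B on a right-hand side N → α B β: add FIRST(β) \ {ε}, and if β is empty or nullable also add FOLLOW(N). Iterate to a fixed point.

In L → f f B: B is at the end, add FOLLOW(L)

The FOLLOW sets referred to above (computed the same way, to a fixed point):
  FOLLOW(L) = { $ }

Taking the union: FOLLOW(B) = { $ }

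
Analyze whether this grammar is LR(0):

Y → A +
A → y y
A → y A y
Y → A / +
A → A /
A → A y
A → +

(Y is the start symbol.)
Augment with Y' → Y and build the canonical LR(0) collection (I0 = CLOSURE({[Y' → . Y]}), then GOTO on every symbol after a dot until no new states appear). It has 13 states:
  I0: { [A → . +], [A → . A /], [A → . A y], [A → . y A y], [A → . y y], [Y → . A +], [Y → . A / +], [Y' → . Y] }  — shift
  I1: { [A → + .] }  — reduce
  I2: { [A → A . /], [A → A . y], [Y → A . +], [Y → A . / +] }  — shift
  I3: { [Y' → Y .] }  — accept
  I4: { [A → . +], [A → . A /], [A → . A y], [A → . y A y], [A → . y y], [A → y . A y], [A → y . y] }  — shift
  I5: { [A → A . /], [A → A . y], [A → y A . y] }  — shift
  I6: { [A → . +], [A → . A /], [A → . A y], [A → . y A y], [A → . y y], [A → y . A y], [A → y . y], [A → y y .] }  — shift, reduce
  I7: { [A → A / .] }  — reduce
  I8: { [A → A y .], [A → y A y .] }  — 2 reduces
  I9: { [Y → A + .] }  — reduce
  I10: { [A → A / .], [Y → A / . +] }  — shift, reduce
  I11: { [A → A y .] }  — reduce
  I12: { [Y → A / + .] }  — reduce

Conflict in state I6:
  Shift-reduce conflict between [A → y y .] and [A → . +]
So the grammar is NOT LR(0).

Answer: No. Shift-reduce conflict between [A → y y .] and [A → . +]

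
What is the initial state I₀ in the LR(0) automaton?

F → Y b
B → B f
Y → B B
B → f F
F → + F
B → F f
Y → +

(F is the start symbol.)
{ [B → . B f], [B → . F f], [B → . f F], [F → . + F], [F → . Y b], [F' → . F], [Y → . +], [Y → . B B] }

First, augment the grammar with F' → F
I₀ = CLOSURE({ [F' → . F] }):
  [F' → . F] has the dot before F: add [F → . Y b], [F → . + F]
  [F → . Y b] has the dot before Y: add [Y → . B B], [Y → . +]
  [Y → . B B] has the dot before B: add [B → . B f], [B → . f F], [B → . F f]
No further items can be added.

I₀ = { [B → . B f], [B → . F f], [B → . f F], [F → . + F], [F → . Y b], [F' → . F], [Y → . +], [Y → . B B] }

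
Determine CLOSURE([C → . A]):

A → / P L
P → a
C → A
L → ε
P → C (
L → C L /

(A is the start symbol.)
{ [A → . / P L], [C → . A] }

To compute CLOSURE, for each item [A → α.Bβ] where B is a non-terminal, add [B → .γ] for all productions B → γ; repeat for the newly added items until nothing changes.

Start with: [C → . A]
  [C → . A] has the dot before A: add [A → . / P L]
No further items can be added.

CLOSURE = { [A → . / P L], [C → . A] }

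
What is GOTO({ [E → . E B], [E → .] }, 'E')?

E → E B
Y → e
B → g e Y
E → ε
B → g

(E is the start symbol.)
GOTO(I, 'E') = CLOSURE({ [A → αX.β] : [A → α.Xβ] ∈ I, X = 'E' })

Items with dot before 'E', with the dot advanced:
  [E → . E B] → [E → E . B]
Closure of the advanced items:
  [E → E . B] has the dot before B: add [B → . g e Y], [B → . g]

GOTO = { [B → . g e Y], [B → . g], [E → E . B] }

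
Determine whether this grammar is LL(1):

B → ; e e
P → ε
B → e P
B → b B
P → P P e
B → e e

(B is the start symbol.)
No. Predict set conflict for B: { 'e' }

A grammar is LL(1) if for each non-terminal N with multiple productions, the predict sets of those productions are pairwise disjoint, where PREDICT(N → α) = (FIRST(α) \ {ε}) ∪ (FOLLOW(N) if α ⇒* ε).

Relevant sets:
  FIRST(P) = { 'e', ε }
  FOLLOW(P) = { $, 'e' }

For B:
  PREDICT(B → ';' e e) = { ';' }
  PREDICT(B → e P) = { 'e' }
  PREDICT(B → b B) = { 'b' }
  PREDICT(B → e e) = { 'e' }
For P:
  PREDICT(P → ε) = { $, 'e' }
  PREDICT(P → P P e) = { 'e' }

Conflict found: Predict set conflict for B: { 'e' }
The grammar is NOT LL(1).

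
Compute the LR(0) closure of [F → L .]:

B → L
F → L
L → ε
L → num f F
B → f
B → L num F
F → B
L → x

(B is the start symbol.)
Start with: [F → L .]
The dot is at the end, so nothing is added.

CLOSURE = { [F → L .] }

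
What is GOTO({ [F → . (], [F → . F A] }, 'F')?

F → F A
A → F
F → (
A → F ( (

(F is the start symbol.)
{ [A → . F ( (], [A → . F], [F → . (], [F → . F A], [F → F . A] }

GOTO(I, 'F') = CLOSURE({ [A → αX.β] : [A → α.Xβ] ∈ I, X = 'F' })

Items with dot before 'F', with the dot advanced:
  [F → . F A] → [F → F . A]
Closure of the advanced items:
  [F → F . A] has the dot before A: add [A → . F], [A → . F ( (]
  [A → . F] has the dot before F: add [F → . F A], [F → . (]

GOTO = { [A → . F ( (], [A → . F], [F → . (], [F → . F A], [F → F . A] }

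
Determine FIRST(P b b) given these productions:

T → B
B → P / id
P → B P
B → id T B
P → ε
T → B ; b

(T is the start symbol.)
{ '/', 'b', 'id' }

FIRST sets of the non-terminals involved (from the grammar, by fixed-point iteration):
  FIRST(P) = { '/', 'id', ε }

To compute FIRST(P b b), process the symbols left to right:
Symbol P is a non-terminal. Add FIRST(P) \ {ε} = { '/', 'id' }
P is nullable (ε ∈ FIRST(P)), continue to the next symbol.
Symbol b is a terminal. Add 'b' and stop.
FIRST(P b b) = { '/', 'b', 'id' }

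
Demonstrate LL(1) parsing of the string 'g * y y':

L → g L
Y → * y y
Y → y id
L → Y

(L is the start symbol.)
LL(1) parsing maintains a stack (initially the start symbol over $) and the input. At each step: if the stack top is a terminal, match it against the current input token; if it is a non-terminal N, replace it with the RHS of M[N, lookahead] (the unique production whose predict set contains the lookahead).

Stack is shown with the top on the left.

Stack    Input      Action
--------------------------
L $      g * y y $  output L → g L
g L $    g * y y $  match 'g'
L $      * y y $    output L → Y
Y $      * y y $    output Y → * y y
* y y $  * y y $    match '*'
y y $    y y $      match 'y'
y $      y $        match 'y'
$        $          accept

The string is accepted.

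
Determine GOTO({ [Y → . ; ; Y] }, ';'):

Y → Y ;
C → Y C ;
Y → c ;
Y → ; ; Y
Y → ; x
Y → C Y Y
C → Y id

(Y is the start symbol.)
{ [Y → ; . ; Y] }

GOTO(I, ';') = CLOSURE({ [A → αX.β] : [A → α.Xβ] ∈ I, X = ';' })

Items with dot before ';', with the dot advanced:
  [Y → . ; ; Y] → [Y → ; . ; Y]
Closure adds nothing (no advanced item has the dot before a non-terminal).

GOTO = { [Y → ; . ; Y] }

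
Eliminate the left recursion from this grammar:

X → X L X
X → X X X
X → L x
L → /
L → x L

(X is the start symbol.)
X is directly left-recursive. The standard transformation for
  A → A α₁ | ... | A α_m | β₁ | ... | β_n
is
  A  → β₁ A' | ... | β_n A'
  A' → α₁ A' | ... | α_m A' | ε

X → L x becomes X → L x X'
X → X L X becomes X' → L X X'
X → X X X becomes X' → X X X'
Add X' → ε

Productions for other non-terminals are unchanged:
  L → /
  L → x L

Resulting grammar:
X → L x X'
X' → L X X'
X' → X X X'
X' → ε
L → /
L → x L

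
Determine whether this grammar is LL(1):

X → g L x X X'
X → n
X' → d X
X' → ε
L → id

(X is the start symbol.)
A grammar is LL(1) if for each non-terminal N with multiple productions, the predict sets of those productions are pairwise disjoint, where PREDICT(N → α) = (FIRST(α) \ {ε}) ∪ (FOLLOW(N) if α ⇒* ε).

Relevant sets:
  FOLLOW(X') = { $, 'd' }

For X:
  PREDICT(X → g L x X X') = { 'g' }
  PREDICT(X → n) = { 'n' }
For X':
  PREDICT(X' → d X) = { 'd' }
  PREDICT(X' → ε) = { $, 'd' }
L has a single production, so nothing to check there.

Conflict found: Predict set conflict for X': { 'd' }
The grammar is NOT LL(1).

Answer: No. Predict set conflict for X': { 'd' }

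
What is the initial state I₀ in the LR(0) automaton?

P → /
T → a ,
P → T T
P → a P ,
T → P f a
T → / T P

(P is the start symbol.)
{ [P → . /], [P → . T T], [P → . a P ,], [P' → . P], [T → . / T P], [T → . P f a], [T → . a ,] }

First, augment the grammar with P' → P
I₀ = CLOSURE({ [P' → . P] }):
  [P' → . P] has the dot before P: add [P → . /], [P → . T T], [P → . a P ,]
  [P → . T T] has the dot before T: add [T → . a ,], [T → . P f a], [T → . / T P]
No further items can be added.

I₀ = { [P → . /], [P → . T T], [P → . a P ,], [P' → . P], [T → . / T P], [T → . P f a], [T → . a ,] }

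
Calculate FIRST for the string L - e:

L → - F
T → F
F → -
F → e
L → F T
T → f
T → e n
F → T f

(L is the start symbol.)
{ '-', 'e', 'f' }

FIRST sets of the non-terminals involved (from the grammar, by fixed-point iteration):
  FIRST(L) = { '-', 'e', 'f' }

To compute FIRST(L - e), process the symbols left to right:
Symbol L is a non-terminal. Add FIRST(L) \ {ε} = { '-', 'e', 'f' }
L is not nullable (ε ∉ FIRST(L)), so stop here.
FIRST(L - e) = { '-', 'e', 'f' }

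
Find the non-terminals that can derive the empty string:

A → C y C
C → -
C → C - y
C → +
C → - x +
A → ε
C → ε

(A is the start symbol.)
{ 'A', 'C' }

ε-productions: A → ε, C → ε
So A, C are immediately nullable.
Every non-terminal is now nullable.
Nullable = { 'A', 'C' }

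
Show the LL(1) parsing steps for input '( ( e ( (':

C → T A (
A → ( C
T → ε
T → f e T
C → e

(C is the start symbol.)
Stack is shown with the top on the left.

Stack      Input        Action
------------------------------
C $        ( ( e ( ( $  output C → T A (
T A ( $    ( ( e ( ( $  output T → ε
A ( $      ( ( e ( ( $  output A → ( C
( C ( $    ( ( e ( ( $  match '('
C ( $      ( e ( ( $    output C → T A (
T A ( ( $  ( e ( ( $    output T → ε
A ( ( $    ( e ( ( $    output A → ( C
( C ( ( $  ( e ( ( $    match '('
C ( ( $    e ( ( $      output C → e
e ( ( $    e ( ( $      match 'e'
( ( $      ( ( $        match '('
( $        ( $          match '('
$          $            accept

The string is accepted.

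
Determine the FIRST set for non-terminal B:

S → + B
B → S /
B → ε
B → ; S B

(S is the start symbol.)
To compute FIRST(B), examine every production with B on the left-hand side, reading each right-hand side left to right until a non-nullable symbol is reached.

FIRST sets of the other non-terminals involved (by the same procedure, iterated to a fixed point):
  FIRST(S) = { '+' }

From B → S /:
  - S is a non-terminal: add FIRST(S) \ {ε} = { '+' }
    S is not nullable, so stop
From B → ε:
  - ε-production, so ε ∈ FIRST(B)
From B → ; S B:
  - ';' is a terminal: add ';' and stop

Collecting: FIRST(B) = { '+', ';', ε }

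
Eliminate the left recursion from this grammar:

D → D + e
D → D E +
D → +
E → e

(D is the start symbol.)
D → + D'
D' → + e D'
D' → E + D'
D' → ε
E → e

D is directly left-recursive. The standard transformation for
  A → A α₁ | ... | A α_m | β₁ | ... | β_n
is
  A  → β₁ A' | ... | β_n A'
  A' → α₁ A' | ... | α_m A' | ε

D → + becomes D → + D'
D → D + e becomes D' → + e D'
D → D E + becomes D' → E + D'
Add D' → ε

Productions for other non-terminals are unchanged:
  E → e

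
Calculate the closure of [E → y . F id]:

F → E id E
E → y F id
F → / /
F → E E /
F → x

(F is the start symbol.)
To compute CLOSURE, for each item [A → α.Bβ] where B is a non-terminal, add [B → .γ] for all productions B → γ; repeat for the newly added items until nothing changes.

Start with: [E → y . F id]
  [E → y . F id] has the dot before F: add [F → . E id E], [F → . / /], [F → . E E /], [F → . x]
  [F → . E id E] has the dot before E: add [E → . y F id]
No further items can be added.

CLOSURE = { [E → . y F id], [E → y . F id], [F → . / /], [F → . E E /], [F → . E id E], [F → . x] }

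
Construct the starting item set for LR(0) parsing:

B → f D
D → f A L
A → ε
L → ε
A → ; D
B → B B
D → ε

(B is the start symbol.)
First, augment the grammar with B' → B
I₀ = CLOSURE({ [B' → . B] }):
  [B' → . B] has the dot before B: add [B → . f D], [B → . B B]
No further items can be added.

I₀ = { [B → . B B], [B → . f D], [B' → . B] }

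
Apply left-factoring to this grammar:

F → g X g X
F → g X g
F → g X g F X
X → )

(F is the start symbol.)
F → g X g F'
F' → X
F' → ε
F' → F X
X → )

Left-factoring transforms A → αβ₁ | αβ₂ into A → αA' and A' → β₁ | β₂
(α is the longest common prefix among the alternatives). Repeat until
no nonterminal has two alternatives with a common prefix.

Round 1: F has alternatives sharing prefix 'g X g'. Introduce F': F → g X g F'
  Add: F' → X
  Add: F' → ε
  Add: F' → F X

No remaining common prefixes — done.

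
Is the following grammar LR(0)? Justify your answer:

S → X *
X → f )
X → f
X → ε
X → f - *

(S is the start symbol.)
No. Shift-reduce conflict between [X → .] and [X → . f]

A grammar is LR(0) if no state in the canonical LR(0) collection has:
  - both a shift item (dot before a terminal) and a complete item (shift-reduce conflict), or
  - two or more complete items (reduce-reduce conflict; the accept item [S' → S .] counts as a complete item here).

Augment with S' → S and build the canonical LR(0) collection (I0 = CLOSURE({[S' → . S]}), then GOTO on every symbol after a dot until no new states appear). It has 8 states:
  I0: { [S → . X *], [S' → . S], [X → . f )], [X → . f - *], [X → . f], [X → .] }  — shift, reduce
  I1: { [S' → S .] }  — accept
  I2: { [S → X . *] }  — shift
  I3: { [X → f . )], [X → f . - *], [X → f .] }  — shift, reduce
  I4: { [X → f ) .] }  — reduce
  I5: { [X → f - . *] }  — shift
  I6: { [X → f - * .] }  — reduce
  I7: { [S → X * .] }  — reduce

Conflict in state I0:
  Shift-reduce conflict between [X → .] and [X → . f]
So the grammar is NOT LR(0).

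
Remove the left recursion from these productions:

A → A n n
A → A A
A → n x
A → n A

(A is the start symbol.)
A → n x A'
A → n A A'
A' → n n A'
A' → A A'
A' → ε

A is directly left-recursive. The standard transformation for
  A → A α₁ | ... | A α_m | β₁ | ... | β_n
is
  A  → β₁ A' | ... | β_n A'
  A' → α₁ A' | ... | α_m A' | ε

A → n x becomes A → n x A'
A → n A becomes A → n A A'
A → A n n becomes A' → n n A'
A → A A becomes A' → A A'
Add A' → ε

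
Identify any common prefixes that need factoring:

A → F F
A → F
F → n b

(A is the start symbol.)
Yes, A has productions with common prefix 'F'

Left-factoring is needed when two productions for the same non-terminal
share a common prefix on the right-hand side.

Productions for A:
  A → F F
  A → F

Found common prefix 'F' in productions for A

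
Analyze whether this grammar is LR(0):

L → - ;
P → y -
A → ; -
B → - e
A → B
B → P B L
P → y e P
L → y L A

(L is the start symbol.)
Augment with L' → L and build the canonical LR(0) collection (I0 = CLOSURE({[L' → . L]}), then GOTO on every symbol after a dot until no new states appear). It has 19 states:
  I0: { [L → . - ;], [L → . y L A], [L' → . L] }  — shift
  I1: { [L → - . ;] }  — shift
  I2: { [L' → L .] }  — accept
  I3: { [L → . - ;], [L → . y L A], [L → y . L A] }  — shift
  I4: { [A → . ; -], [A → . B], [B → . - e], [B → . P B L], [L → y L . A], [P → . y -], [P → . y e P] }  — shift
  I5: { [B → - . e] }  — shift
  I6: { [A → ; . -] }  — shift
  I7: { [L → y L A .] }  — reduce
  I8: { [A → B .] }  — reduce
  I9: { [B → . - e], [B → . P B L], [B → P . B L], [P → . y -], [P → . y e P] }  — shift
  I10: { [P → y . -], [P → y . e P] }  — shift
  I11: { [P → y - .] }  — reduce
  I12: { [P → . y -], [P → . y e P], [P → y e . P] }  — shift
  I13: { [P → y e P .] }  — reduce
  I14: { [B → P B . L], [L → . - ;], [L → . y L A] }  — shift
  I15: { [B → P B L .] }  — reduce
  I16: { [A → ; - .] }  — reduce
  I17: { [B → - e .] }  — reduce
  I18: { [L → - ; .] }  — reduce

Every state is either a pure shift/goto state or contains exactly one complete item and nothing to shift — no conflicts. The grammar is LR(0).

Answer: Yes, the grammar is LR(0)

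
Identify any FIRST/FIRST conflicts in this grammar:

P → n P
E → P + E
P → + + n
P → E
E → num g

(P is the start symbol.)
FIRST sets of the non-terminals at (or reachable through a nullable prefix from) the front of some alternative:
  FIRST(E) = { '+', 'n', 'num' }
  FIRST(P) = { '+', 'n', 'num' }

Productions for P:
  P → n P: FIRST = { 'n' }
  P → + + n: FIRST = { '+' }
  P → E: FIRST = { '+', 'n', 'num' }
Productions for E:
  E → P + E: FIRST = { '+', 'n', 'num' }
  E → num g: FIRST = { 'num' }

Conflict for P: P → n P and P → E
  Overlap: { 'n' }
Conflict for P: P → + + n and P → E
  Overlap: { '+' }
Conflict for E: E → P + E and E → num g
  Overlap: { 'num' }

Answer: Yes. P → n P / P → E on { 'n' }; P → '+' '+' n / P → E on { '+' }; E → P '+' E / E → num g on { 'num' }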